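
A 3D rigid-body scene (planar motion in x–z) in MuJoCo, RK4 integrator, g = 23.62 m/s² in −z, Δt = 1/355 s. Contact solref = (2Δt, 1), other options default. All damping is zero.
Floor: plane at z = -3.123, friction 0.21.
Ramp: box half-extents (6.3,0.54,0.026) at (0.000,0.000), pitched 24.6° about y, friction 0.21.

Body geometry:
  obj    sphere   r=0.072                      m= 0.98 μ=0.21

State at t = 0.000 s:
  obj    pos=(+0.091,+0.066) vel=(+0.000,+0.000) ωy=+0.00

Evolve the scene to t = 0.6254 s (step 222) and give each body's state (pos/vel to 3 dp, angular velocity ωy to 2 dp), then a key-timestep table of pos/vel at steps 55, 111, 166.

State at t = 0.6254 s:
  obj    pos=(+1.340,-0.506) vel=(+3.994,-1.828) ωy=+60.99

Key-timestep trajectory:
   step    t(s)  obj.x    obj.z    obj.vx   obj.vz 
     55  0.1549   +0.168  +0.031  +0.990  -0.453
    111  0.3127   +0.403  -0.077  +1.997  -0.914
    166  0.4676   +0.789  -0.254  +2.986  -1.367


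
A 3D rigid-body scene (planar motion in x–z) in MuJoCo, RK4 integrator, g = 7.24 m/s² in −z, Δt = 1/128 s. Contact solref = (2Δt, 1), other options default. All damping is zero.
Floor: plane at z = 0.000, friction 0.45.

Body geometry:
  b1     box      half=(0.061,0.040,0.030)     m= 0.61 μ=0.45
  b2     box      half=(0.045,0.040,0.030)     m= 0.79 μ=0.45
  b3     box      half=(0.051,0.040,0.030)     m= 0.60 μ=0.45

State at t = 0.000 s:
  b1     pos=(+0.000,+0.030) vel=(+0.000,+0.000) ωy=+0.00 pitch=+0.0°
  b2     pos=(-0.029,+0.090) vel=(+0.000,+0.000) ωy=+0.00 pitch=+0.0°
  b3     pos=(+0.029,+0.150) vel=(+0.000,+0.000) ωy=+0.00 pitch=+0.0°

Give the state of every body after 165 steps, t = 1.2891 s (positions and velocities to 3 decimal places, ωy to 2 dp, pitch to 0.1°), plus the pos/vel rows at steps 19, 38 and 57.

State at t = 1.2891 s:
  b1     pos=(+0.000,+0.030) vel=(+0.000,+0.000) ωy=+0.00 pitch=+0.0°
  b2     pos=(-0.029,+0.090) vel=(+0.000,+0.000) ωy=+0.00 pitch=+0.0°
  b3     pos=(+0.158,+0.030) vel=(+0.000,+0.000) ωy=+0.00 pitch=+180.0°

Key-timestep trajectory:
   step    t(s)  b1.x    b1.z    b1.vx   b1.vz   b2.x    b2.z    b2.vx   b2.vz   b3.x    b3.z    b3.vx   b3.vz 
     19  0.1484   +0.000  +0.030  +0.000  +0.000   -0.029  +0.090  +0.000  +0.000   +0.043  +0.139  +0.172  -0.230
     38  0.2969   +0.000  +0.030  +0.000  +0.000   -0.029  +0.090  +0.000  +0.000   +0.082  +0.110  +0.371  -0.171
     57  0.4453   +0.000  +0.030  +0.000  +0.000   -0.029  +0.090  +0.000  +0.000   +0.145  +0.031  +0.587  -0.679


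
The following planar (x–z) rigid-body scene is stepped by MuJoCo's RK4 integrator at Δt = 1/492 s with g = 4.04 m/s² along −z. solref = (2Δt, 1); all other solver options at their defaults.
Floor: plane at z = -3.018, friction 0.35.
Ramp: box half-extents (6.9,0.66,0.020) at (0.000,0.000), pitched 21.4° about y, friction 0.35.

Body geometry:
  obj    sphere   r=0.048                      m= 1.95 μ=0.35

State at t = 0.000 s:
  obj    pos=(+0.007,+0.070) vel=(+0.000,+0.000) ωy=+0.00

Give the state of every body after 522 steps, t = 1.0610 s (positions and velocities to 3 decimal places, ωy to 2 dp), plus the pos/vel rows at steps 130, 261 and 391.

State at t = 1.0610 s:
  obj    pos=(+0.559,-0.146) vel=(+1.040,-0.408) ωy=+23.27

Key-timestep trajectory:
   step    t(s)  obj.x    obj.z    obj.vx   obj.vz 
    130  0.2642   +0.041  +0.057  +0.259  -0.102
    261  0.5305   +0.145  +0.016  +0.520  -0.204
    391  0.7947   +0.317  -0.051  +0.779  -0.305


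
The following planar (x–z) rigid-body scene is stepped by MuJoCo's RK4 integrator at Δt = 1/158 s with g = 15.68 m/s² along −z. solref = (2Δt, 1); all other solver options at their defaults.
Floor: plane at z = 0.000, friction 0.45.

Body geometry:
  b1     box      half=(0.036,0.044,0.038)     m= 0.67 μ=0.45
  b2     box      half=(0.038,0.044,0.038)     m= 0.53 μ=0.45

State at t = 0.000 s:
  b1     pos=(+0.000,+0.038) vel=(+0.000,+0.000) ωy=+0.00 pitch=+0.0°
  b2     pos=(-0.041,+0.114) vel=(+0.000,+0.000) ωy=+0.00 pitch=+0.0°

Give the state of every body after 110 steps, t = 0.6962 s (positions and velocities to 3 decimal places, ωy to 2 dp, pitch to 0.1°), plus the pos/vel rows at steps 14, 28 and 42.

State at t = 0.6962 s:
  b1     pos=(+0.000,+0.038) vel=(+0.000,+0.000) ωy=+0.00 pitch=+0.0°
  b2     pos=(-0.088,+0.038) vel=(+0.000,+0.000) ωy=+0.00 pitch=-90.0°

Key-timestep trajectory:
   step    t(s)  b1.x    b1.z    b1.vx   b1.vz   b2.x    b2.z    b2.vx   b2.vz 
     14  0.0886   +0.000  +0.038  +0.000  +0.001   -0.046  +0.113  -0.141  -0.038
     28  0.1772   +0.000  +0.038  +0.000  +0.000   -0.070  +0.095  -0.361  -0.529
     42  0.2658   +0.000  +0.038  +0.000  +0.000   -0.089  +0.035  +0.039  +0.136


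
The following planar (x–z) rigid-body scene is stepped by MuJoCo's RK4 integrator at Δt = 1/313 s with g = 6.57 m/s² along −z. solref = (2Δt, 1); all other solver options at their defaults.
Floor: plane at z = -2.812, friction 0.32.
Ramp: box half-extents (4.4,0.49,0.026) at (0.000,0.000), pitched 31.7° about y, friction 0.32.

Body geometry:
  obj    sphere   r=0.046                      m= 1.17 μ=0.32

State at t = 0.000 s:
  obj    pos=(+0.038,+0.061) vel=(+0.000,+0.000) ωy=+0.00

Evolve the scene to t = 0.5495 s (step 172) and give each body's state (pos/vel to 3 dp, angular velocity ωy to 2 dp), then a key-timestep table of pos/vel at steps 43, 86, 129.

State at t = 0.5495 s:
  obj    pos=(+0.355,-0.135) vel=(+1.153,-0.712) ωy=+29.45

Key-timestep trajectory:
   step    t(s)  obj.x    obj.z    obj.vx   obj.vz 
     43  0.1374   +0.058  +0.049  +0.288  -0.178
     86  0.2748   +0.117  +0.012  +0.577  -0.356
    129  0.4121   +0.216  -0.049  +0.865  -0.534


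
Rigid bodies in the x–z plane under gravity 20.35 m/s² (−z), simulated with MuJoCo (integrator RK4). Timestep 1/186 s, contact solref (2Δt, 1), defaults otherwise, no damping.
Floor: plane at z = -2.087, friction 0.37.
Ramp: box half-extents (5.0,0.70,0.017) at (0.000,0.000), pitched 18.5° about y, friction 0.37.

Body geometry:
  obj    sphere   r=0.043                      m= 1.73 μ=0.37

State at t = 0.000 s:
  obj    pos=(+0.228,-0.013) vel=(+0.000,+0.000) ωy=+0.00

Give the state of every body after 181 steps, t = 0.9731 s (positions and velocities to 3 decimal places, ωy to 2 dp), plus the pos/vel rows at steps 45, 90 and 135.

State at t = 0.9731 s:
  obj    pos=(+2.299,-0.706) vel=(+4.256,-1.424) ωy=+104.37

Key-timestep trajectory:
   step    t(s)  obj.x    obj.z    obj.vx   obj.vz 
     45  0.2419   +0.356  -0.056  +1.058  -0.354
     90  0.4839   +0.740  -0.184  +2.116  -0.708
    135  0.7258   +1.380  -0.399  +3.174  -1.062


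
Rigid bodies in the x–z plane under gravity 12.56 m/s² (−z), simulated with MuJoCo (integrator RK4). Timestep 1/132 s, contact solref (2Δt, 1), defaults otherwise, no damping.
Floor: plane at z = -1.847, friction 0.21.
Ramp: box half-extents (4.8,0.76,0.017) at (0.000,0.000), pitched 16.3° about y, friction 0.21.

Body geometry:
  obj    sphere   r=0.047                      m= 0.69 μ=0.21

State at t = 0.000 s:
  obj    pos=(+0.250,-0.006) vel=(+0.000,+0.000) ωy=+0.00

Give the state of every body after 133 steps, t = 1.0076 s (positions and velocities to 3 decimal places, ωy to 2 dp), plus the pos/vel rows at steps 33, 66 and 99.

State at t = 1.0076 s:
  obj    pos=(+1.477,-0.365) vel=(+2.435,-0.712) ωy=+53.96

Key-timestep trajectory:
   step    t(s)  obj.x    obj.z    obj.vx   obj.vz 
     33  0.2500   +0.326  -0.029  +0.604  -0.177
     66  0.5000   +0.552  -0.095  +1.208  -0.353
     99  0.7500   +0.930  -0.205  +1.813  -0.530


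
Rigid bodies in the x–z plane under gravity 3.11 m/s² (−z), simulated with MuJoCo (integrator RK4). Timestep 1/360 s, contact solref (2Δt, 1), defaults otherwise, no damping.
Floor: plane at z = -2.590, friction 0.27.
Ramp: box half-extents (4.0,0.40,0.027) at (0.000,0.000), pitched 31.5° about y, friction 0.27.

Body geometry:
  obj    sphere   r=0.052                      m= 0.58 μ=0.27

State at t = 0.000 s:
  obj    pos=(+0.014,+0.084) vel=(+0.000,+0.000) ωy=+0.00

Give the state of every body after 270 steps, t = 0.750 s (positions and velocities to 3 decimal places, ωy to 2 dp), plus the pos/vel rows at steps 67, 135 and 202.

State at t = 0.750 s:
  obj    pos=(+0.292,-0.087) vel=(+0.742,-0.455) ωy=+16.74

Key-timestep trajectory:
   step    t(s)  obj.x    obj.z    obj.vx   obj.vz 
     67  0.1861   +0.031  +0.074  +0.184  -0.113
    135  0.3750   +0.084  +0.041  +0.371  -0.227
    202  0.5611   +0.170  -0.011  +0.555  -0.340


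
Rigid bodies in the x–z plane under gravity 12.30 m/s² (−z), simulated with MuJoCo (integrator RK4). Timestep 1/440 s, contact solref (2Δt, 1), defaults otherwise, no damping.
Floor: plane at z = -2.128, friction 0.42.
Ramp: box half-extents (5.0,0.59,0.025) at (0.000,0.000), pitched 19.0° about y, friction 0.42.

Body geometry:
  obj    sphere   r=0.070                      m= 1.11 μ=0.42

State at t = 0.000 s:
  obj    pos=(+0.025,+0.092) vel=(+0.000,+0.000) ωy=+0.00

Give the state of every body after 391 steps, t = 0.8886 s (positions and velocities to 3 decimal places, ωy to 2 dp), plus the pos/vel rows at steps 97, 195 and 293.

State at t = 0.8886 s:
  obj    pos=(+1.093,-0.276) vel=(+2.403,-0.828) ωy=+36.31

Key-timestep trajectory:
   step    t(s)  obj.x    obj.z    obj.vx   obj.vz 
     97  0.2205   +0.091  +0.069  +0.596  -0.205
    195  0.4432   +0.291  +0.000  +1.199  -0.413
    293  0.6659   +0.625  -0.115  +1.801  -0.620


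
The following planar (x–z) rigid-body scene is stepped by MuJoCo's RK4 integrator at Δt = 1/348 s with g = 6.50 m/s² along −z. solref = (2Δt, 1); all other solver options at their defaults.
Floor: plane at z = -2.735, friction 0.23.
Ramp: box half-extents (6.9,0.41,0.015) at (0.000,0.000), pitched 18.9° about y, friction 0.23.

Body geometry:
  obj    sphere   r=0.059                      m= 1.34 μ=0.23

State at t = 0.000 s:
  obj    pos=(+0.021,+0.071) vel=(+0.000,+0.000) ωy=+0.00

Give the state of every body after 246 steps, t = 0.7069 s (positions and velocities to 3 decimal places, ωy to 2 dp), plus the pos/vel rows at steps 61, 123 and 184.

State at t = 0.7069 s:
  obj    pos=(+0.377,-0.051) vel=(+1.006,-0.344) ωy=+18.02

Key-timestep trajectory:
   step    t(s)  obj.x    obj.z    obj.vx   obj.vz 
     61  0.1753   +0.043  +0.064  +0.249  -0.085
    123  0.3534   +0.110  +0.041  +0.503  -0.172
    184  0.5287   +0.220  +0.003  +0.752  -0.258


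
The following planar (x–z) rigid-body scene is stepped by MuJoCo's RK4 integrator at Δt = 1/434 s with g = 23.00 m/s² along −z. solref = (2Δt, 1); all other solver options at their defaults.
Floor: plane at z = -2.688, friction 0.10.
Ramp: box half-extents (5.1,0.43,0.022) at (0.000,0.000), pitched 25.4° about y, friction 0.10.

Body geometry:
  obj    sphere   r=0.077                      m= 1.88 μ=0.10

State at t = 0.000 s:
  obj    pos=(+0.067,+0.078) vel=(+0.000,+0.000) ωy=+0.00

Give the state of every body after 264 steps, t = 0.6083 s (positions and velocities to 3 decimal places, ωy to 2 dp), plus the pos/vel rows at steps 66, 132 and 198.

State at t = 0.6083 s:
  obj    pos=(+1.369,-0.540) vel=(+4.281,-2.026) ωy=+41.05

Key-timestep trajectory:
   step    t(s)  obj.x    obj.z    obj.vx   obj.vz 
     66  0.1521   +0.148  +0.039  +1.070  -0.509
    132  0.3041   +0.392  -0.077  +2.136  -1.025
    198  0.4562   +0.799  -0.270  +3.215  -1.509


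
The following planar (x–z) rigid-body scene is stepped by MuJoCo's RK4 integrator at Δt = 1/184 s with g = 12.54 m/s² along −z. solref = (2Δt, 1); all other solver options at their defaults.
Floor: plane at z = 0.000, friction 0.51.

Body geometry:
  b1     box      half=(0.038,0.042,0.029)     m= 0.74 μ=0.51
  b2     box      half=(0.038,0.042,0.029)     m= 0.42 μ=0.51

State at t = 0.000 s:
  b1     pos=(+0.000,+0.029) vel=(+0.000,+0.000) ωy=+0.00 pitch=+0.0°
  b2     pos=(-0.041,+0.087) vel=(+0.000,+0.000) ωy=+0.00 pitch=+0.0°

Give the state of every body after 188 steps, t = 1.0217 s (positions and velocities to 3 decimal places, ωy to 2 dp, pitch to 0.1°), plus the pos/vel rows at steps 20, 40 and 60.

State at t = 1.0217 s:
  b1     pos=(+0.000,+0.029) vel=(+0.000,+0.000) ωy=+0.00 pitch=+0.0°
  b2     pos=(-0.079,+0.038) vel=(+0.000,+0.000) ωy=+0.00 pitch=-90.0°

Key-timestep trajectory:
   step    t(s)  b1.x    b1.z    b1.vx   b1.vz   b2.x    b2.z    b2.vx   b2.vz 
     20  0.1087   +0.000  +0.029  +0.000  +0.000   -0.046  +0.086  -0.107  -0.033
     40  0.2174   +0.000  +0.029  +0.000  +0.000   -0.068  +0.063  -0.259  -0.637
     60  0.3261   +0.000  +0.029  +0.000  +0.000   -0.083  +0.040  +0.096  -0.057


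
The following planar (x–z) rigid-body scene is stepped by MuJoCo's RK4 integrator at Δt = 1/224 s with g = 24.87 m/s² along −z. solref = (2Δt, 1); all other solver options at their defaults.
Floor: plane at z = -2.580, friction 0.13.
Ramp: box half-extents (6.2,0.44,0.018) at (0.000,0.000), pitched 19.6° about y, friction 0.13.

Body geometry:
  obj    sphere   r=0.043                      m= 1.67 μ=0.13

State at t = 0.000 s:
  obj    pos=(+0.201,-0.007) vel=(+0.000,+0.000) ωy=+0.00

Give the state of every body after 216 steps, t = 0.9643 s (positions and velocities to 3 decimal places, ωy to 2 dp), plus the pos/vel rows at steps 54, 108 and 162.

State at t = 0.9643 s:
  obj    pos=(+2.811,-0.936) vel=(+5.414,-1.928) ωy=+133.60

Key-timestep trajectory:
   step    t(s)  obj.x    obj.z    obj.vx   obj.vz 
     54  0.2411   +0.364  -0.065  +1.354  -0.482
    108  0.4821   +0.854  -0.239  +2.707  -0.964
    162  0.7232   +1.669  -0.530  +4.060  -1.446


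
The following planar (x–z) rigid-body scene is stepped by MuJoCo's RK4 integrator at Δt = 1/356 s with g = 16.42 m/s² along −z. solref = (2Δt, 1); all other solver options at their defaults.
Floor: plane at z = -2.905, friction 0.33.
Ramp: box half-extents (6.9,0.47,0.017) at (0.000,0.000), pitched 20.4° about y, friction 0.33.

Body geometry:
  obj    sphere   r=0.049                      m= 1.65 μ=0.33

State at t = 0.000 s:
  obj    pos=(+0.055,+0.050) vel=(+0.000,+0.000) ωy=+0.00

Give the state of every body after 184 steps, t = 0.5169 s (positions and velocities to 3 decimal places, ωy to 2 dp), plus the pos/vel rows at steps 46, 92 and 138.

State at t = 0.5169 s:
  obj    pos=(+0.567,-0.140) vel=(+1.981,-0.737) ωy=+43.12

Key-timestep trajectory:
   step    t(s)  obj.x    obj.z    obj.vx   obj.vz 
     46  0.1292   +0.087  +0.038  +0.495  -0.184
     92  0.2584   +0.183  +0.002  +0.990  -0.368
    138  0.3876   +0.343  -0.057  +1.485  -0.552


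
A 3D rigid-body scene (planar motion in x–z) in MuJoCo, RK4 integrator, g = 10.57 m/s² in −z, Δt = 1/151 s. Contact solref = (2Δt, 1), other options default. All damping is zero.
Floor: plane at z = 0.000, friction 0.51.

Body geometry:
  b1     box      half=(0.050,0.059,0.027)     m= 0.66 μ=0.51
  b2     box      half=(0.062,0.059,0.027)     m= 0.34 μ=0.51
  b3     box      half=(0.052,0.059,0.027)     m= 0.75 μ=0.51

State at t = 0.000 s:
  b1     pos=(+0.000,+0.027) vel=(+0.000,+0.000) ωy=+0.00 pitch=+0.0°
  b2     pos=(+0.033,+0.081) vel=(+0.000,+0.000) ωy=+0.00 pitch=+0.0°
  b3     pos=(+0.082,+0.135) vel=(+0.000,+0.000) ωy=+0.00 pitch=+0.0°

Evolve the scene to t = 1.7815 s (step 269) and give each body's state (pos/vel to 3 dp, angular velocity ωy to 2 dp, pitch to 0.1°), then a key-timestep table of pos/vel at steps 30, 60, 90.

State at t = 1.7815 s:
  b1     pos=(+0.000,+0.027) vel=(+0.000,+0.000) ωy=+0.00 pitch=+0.0°
  b2     pos=(+0.161,+0.057) vel=(+0.000,+0.000) ωy=+0.00 pitch=+145.9°
  b3     pos=(+0.256,+0.027) vel=(+0.000,+0.000) ωy=+0.00 pitch=+180.0°

Key-timestep trajectory:
   step    t(s)  b1.x    b1.z    b1.vx   b1.vz   b2.x    b2.z    b2.vx   b2.vz   b3.x    b3.z    b3.vx   b3.vz 
     30  0.1987   +0.000  +0.027  +0.000  +0.000   +0.054  +0.086  +0.274  -0.037   +0.128  +0.095  +0.414  -0.681
     60  0.3974   +0.000  +0.027  +0.000  +0.000   +0.121  +0.067  +0.263  +0.016   +0.193  +0.058  +0.150  +0.016
     90  0.5960   +0.000  +0.027  +0.000  +0.000   +0.153  +0.064  +0.007  -0.075   +0.233  +0.049  +0.323  -0.189


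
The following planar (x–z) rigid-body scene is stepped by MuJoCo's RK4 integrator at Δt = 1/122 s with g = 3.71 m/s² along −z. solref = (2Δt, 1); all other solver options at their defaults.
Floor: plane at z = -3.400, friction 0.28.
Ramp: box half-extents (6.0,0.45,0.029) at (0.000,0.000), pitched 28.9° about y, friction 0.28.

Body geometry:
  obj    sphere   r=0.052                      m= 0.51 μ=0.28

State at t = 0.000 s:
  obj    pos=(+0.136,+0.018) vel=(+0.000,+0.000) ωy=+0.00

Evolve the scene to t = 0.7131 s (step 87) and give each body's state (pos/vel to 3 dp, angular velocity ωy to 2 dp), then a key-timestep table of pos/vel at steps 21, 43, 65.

State at t = 0.7131 s:
  obj    pos=(+0.421,-0.140) vel=(+0.800,-0.441) ωy=+17.55

Key-timestep trajectory:
   step    t(s)  obj.x    obj.z    obj.vx   obj.vz 
     21  0.1721   +0.153  +0.008  +0.193  -0.107
     43  0.3525   +0.206  -0.021  +0.395  -0.218
     65  0.5328   +0.295  -0.070  +0.597  -0.330


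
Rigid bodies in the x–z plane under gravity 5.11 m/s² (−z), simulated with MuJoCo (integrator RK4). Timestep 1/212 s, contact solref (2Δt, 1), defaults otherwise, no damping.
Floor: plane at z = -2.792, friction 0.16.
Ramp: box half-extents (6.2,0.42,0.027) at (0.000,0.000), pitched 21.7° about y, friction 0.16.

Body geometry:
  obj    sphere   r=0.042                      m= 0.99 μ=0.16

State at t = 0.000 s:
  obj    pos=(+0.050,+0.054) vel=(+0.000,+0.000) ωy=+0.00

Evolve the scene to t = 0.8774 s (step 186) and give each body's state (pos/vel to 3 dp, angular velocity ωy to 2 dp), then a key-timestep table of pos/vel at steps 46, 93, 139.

State at t = 0.8774 s:
  obj    pos=(+0.533,-0.138) vel=(+1.100,-0.438) ωy=+28.18

Key-timestep trajectory:
   step    t(s)  obj.x    obj.z    obj.vx   obj.vz 
     46  0.2170   +0.080  +0.043  +0.272  -0.108
     93  0.4387   +0.171  +0.006  +0.550  -0.219
    139  0.6557   +0.320  -0.053  +0.822  -0.327


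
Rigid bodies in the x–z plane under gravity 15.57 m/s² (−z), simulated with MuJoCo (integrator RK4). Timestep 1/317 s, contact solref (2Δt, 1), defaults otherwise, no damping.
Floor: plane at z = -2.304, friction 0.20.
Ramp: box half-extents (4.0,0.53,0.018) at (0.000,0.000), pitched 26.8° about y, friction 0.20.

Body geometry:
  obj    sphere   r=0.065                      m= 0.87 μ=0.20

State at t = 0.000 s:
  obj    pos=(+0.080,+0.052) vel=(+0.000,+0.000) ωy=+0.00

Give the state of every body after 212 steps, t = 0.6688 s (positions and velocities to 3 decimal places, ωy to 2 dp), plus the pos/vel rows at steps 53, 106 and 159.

State at t = 0.6688 s:
  obj    pos=(+1.081,-0.453) vel=(+2.993,-1.512) ωy=+51.58

Key-timestep trajectory:
   step    t(s)  obj.x    obj.z    obj.vx   obj.vz 
     53  0.1672   +0.143  +0.021  +0.749  -0.378
    106  0.3344   +0.331  -0.074  +1.497  -0.756
    159  0.5016   +0.643  -0.232  +2.245  -1.134


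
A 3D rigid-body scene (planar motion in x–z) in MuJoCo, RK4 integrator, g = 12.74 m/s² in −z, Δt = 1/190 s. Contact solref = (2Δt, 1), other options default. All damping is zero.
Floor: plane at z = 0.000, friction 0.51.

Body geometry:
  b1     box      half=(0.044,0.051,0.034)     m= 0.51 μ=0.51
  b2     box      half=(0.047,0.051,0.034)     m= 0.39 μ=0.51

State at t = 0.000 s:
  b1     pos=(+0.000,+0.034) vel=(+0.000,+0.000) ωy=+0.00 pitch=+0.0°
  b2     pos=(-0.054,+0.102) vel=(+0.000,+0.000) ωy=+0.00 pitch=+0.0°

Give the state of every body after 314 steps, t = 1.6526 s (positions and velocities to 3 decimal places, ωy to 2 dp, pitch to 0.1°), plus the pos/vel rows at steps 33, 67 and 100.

State at t = 1.6526 s:
  b1     pos=(+0.000,+0.034) vel=(+0.000,+0.000) ωy=+0.00 pitch=+0.0°
  b2     pos=(-0.099,+0.047) vel=(+0.000,+0.000) ωy=+0.00 pitch=-90.0°

Key-timestep trajectory:
   step    t(s)  b1.x    b1.z    b1.vx   b1.vz   b2.x    b2.z    b2.vx   b2.vz 
     33  0.1737   +0.000  +0.034  +0.000  +0.000   -0.083  +0.069  -0.284  -0.757
     67  0.3526   +0.000  +0.034  +0.000  +0.000   -0.123  +0.057  -0.018  +0.003
    100  0.5263   +0.000  +0.034  +0.000  +0.000   -0.097  +0.047  +0.139  +0.086


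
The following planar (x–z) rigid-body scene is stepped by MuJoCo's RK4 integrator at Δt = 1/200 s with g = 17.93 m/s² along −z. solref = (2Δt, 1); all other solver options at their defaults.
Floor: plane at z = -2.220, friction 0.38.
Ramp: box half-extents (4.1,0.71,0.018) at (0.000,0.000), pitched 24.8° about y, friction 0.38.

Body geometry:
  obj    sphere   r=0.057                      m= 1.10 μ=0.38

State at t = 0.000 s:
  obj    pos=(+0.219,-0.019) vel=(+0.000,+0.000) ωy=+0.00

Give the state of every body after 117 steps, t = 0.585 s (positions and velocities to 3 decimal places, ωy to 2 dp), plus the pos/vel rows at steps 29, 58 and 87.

State at t = 0.585 s:
  obj    pos=(+1.054,-0.404) vel=(+2.853,-1.318) ωy=+55.12

Key-timestep trajectory:
   step    t(s)  obj.x    obj.z    obj.vx   obj.vz 
     29  0.1450   +0.270  -0.042  +0.707  -0.327
     58  0.2900   +0.424  -0.113  +1.414  -0.654
     87  0.4350   +0.681  -0.232  +2.121  -0.980


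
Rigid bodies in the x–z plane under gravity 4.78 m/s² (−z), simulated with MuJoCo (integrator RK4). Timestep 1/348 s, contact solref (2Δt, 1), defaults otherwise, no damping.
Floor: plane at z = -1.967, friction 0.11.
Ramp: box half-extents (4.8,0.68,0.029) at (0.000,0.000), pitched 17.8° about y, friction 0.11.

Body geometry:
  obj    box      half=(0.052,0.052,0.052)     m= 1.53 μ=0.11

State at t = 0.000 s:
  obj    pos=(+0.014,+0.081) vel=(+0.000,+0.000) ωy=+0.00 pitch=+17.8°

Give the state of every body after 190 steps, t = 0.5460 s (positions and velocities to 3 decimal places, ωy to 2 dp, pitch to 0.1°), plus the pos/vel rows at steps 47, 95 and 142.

State at t = 0.5460 s:
  obj    pos=(+0.150,+0.037) vel=(+0.498,-0.165) ωy=+0.00 pitch=+17.8°

Key-timestep trajectory:
   step    t(s)  obj.x    obj.z    obj.vx   obj.vz 
     47  0.1351   +0.022  +0.078  +0.124  -0.036
     95  0.2730   +0.048  +0.070  +0.251  -0.075
    142  0.4080   +0.090  +0.056  +0.371  -0.131


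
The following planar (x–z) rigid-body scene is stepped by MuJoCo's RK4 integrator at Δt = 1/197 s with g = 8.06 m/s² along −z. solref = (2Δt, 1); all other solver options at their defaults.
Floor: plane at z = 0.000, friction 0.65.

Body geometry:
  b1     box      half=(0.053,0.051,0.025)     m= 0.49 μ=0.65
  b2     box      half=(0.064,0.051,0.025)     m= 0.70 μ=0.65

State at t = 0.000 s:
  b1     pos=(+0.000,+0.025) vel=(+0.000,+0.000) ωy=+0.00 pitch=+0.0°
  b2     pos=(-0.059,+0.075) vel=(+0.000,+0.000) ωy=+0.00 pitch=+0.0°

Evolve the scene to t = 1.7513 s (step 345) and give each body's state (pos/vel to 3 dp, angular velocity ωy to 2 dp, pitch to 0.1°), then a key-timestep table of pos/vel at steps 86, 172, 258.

State at t = 1.7513 s:
  b1     pos=(+0.001,+0.025) vel=(+0.000,+0.000) ωy=+0.00 pitch=+0.0°
  b2     pos=(-0.075,+0.063) vel=(+0.000,+0.000) ωy=+0.01 pitch=-44.8°

Key-timestep trajectory:
   step    t(s)  b1.x    b1.z    b1.vx   b1.vz   b2.x    b2.z    b2.vx   b2.vz 
     86  0.4365   +0.000  +0.025  +0.002  +0.001   -0.074  +0.064  +0.000  +0.031
    172  0.8731   +0.000  +0.025  +0.000  +0.000   -0.075  +0.063  +0.000  +0.000
    258  1.3096   +0.001  +0.025  +0.000  +0.000   -0.075  +0.063  +0.000  +0.000


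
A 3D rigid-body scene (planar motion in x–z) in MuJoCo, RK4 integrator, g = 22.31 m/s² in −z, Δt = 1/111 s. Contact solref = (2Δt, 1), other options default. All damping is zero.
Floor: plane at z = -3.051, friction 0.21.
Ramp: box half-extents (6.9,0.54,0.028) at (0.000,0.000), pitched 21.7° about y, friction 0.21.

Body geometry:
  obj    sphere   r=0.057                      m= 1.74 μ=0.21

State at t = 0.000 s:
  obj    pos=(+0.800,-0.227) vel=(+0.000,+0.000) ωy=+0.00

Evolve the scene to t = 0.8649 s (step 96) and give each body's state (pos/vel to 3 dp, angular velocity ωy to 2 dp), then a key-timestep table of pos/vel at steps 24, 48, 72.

State at t = 0.8649 s:
  obj    pos=(+2.848,-1.042) vel=(+4.735,-1.884) ωy=+89.37

Key-timestep trajectory:
   step    t(s)  obj.x    obj.z    obj.vx   obj.vz 
     24  0.2162   +0.928  -0.278  +1.184  -0.471
     48  0.4324   +1.312  -0.431  +2.368  -0.942
     72  0.6486   +1.952  -0.685  +3.551  -1.413


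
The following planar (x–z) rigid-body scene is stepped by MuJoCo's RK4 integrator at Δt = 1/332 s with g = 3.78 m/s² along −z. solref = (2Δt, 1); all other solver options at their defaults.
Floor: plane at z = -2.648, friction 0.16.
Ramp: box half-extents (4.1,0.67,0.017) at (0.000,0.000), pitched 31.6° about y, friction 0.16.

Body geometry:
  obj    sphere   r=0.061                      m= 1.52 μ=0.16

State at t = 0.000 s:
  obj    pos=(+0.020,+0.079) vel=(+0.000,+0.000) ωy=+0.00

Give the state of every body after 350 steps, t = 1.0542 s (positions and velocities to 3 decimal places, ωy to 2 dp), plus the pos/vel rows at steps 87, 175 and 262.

State at t = 1.0542 s:
  obj    pos=(+0.716,-0.349) vel=(+1.321,-0.803) ωy=+22.23

Key-timestep trajectory:
   step    t(s)  obj.x    obj.z    obj.vx   obj.vz 
     87  0.2620   +0.063  +0.053  +0.329  -0.201
    175  0.5271   +0.194  -0.028  +0.660  -0.405
    262  0.7892   +0.410  -0.161  +0.986  -0.609


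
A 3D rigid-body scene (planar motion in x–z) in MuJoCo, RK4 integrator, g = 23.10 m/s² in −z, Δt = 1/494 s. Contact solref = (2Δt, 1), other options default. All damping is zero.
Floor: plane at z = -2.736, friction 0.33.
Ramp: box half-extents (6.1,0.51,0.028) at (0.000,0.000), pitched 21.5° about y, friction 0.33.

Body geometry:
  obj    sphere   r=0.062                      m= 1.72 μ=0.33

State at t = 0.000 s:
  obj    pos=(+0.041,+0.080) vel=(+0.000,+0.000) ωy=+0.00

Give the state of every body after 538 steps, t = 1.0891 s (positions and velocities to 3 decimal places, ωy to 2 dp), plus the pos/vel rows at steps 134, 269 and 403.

State at t = 1.0891 s:
  obj    pos=(+3.378,-1.234) vel=(+6.128,-2.414) ωy=+106.22

Key-timestep trajectory:
   step    t(s)  obj.x    obj.z    obj.vx   obj.vz 
    134  0.2713   +0.248  -0.001  +1.526  -0.601
    269  0.5445   +0.875  -0.248  +3.064  -1.207
    403  0.8158   +1.914  -0.657  +4.590  -1.808


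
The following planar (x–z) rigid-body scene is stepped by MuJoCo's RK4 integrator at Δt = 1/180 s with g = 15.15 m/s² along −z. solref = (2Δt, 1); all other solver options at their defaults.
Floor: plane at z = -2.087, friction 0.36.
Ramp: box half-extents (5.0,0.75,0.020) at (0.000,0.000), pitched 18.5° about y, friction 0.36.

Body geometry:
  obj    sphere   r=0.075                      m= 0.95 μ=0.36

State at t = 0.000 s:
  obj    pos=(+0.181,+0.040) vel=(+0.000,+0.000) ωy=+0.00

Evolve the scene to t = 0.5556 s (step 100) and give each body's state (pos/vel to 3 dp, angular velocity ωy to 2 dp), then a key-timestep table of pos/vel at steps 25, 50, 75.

State at t = 0.5556 s:
  obj    pos=(+0.684,-0.129) vel=(+1.809,-0.605) ωy=+25.43

Key-timestep trajectory:
   step    t(s)  obj.x    obj.z    obj.vx   obj.vz 
     25  0.1389   +0.212  +0.029  +0.452  -0.151
     50  0.2778   +0.307  -0.002  +0.905  -0.303
     75  0.4167   +0.464  -0.055  +1.357  -0.454


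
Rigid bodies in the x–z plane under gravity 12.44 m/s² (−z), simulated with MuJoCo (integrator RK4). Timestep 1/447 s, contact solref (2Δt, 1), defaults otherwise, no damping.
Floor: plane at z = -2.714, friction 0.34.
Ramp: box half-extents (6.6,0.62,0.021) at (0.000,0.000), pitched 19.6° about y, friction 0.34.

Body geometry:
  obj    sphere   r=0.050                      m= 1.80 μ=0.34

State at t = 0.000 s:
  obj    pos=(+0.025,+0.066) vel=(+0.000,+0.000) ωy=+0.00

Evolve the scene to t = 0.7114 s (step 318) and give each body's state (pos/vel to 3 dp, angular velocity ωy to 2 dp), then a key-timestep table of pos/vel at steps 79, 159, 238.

State at t = 0.7114 s:
  obj    pos=(+0.736,-0.187) vel=(+1.998,-0.711) ωy=+42.41

Key-timestep trajectory:
   step    t(s)  obj.x    obj.z    obj.vx   obj.vz 
     79  0.1767   +0.069  +0.051  +0.496  -0.177
    159  0.3557   +0.203  +0.003  +0.999  -0.356
    238  0.5324   +0.423  -0.075  +1.495  -0.532


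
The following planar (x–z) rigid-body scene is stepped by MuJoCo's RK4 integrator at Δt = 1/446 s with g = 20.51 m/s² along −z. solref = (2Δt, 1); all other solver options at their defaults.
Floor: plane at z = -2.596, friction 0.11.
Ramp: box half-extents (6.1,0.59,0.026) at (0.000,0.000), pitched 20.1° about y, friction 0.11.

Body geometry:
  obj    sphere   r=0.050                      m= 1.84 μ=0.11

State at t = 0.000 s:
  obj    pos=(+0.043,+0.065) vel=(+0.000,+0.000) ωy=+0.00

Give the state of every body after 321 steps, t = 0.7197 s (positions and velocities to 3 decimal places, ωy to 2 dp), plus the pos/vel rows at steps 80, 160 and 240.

State at t = 0.7197 s:
  obj    pos=(+1.268,-0.383) vel=(+3.403,-1.245) ωy=+72.46

Key-timestep trajectory:
   step    t(s)  obj.x    obj.z    obj.vx   obj.vz 
     80  0.1794   +0.119  +0.037  +0.848  -0.310
    160  0.3587   +0.347  -0.046  +1.696  -0.621
    240  0.5381   +0.728  -0.185  +2.544  -0.931


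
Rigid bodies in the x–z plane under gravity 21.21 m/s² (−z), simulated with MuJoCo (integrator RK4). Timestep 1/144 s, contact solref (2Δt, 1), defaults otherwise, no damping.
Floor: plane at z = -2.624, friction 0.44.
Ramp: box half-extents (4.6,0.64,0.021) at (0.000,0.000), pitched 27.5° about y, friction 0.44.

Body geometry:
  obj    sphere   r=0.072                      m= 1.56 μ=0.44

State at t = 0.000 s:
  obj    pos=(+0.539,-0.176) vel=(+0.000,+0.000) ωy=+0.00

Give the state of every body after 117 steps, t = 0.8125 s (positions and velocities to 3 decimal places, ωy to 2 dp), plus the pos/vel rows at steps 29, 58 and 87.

State at t = 0.8125 s:
  obj    pos=(+2.587,-1.242) vel=(+5.041,-2.624) ωy=+78.93

Key-timestep trajectory:
   step    t(s)  obj.x    obj.z    obj.vx   obj.vz 
     29  0.2014   +0.665  -0.241  +1.250  -0.651
     58  0.4028   +1.043  -0.438  +2.499  -1.301
     87  0.6042   +1.672  -0.765  +3.749  -1.951


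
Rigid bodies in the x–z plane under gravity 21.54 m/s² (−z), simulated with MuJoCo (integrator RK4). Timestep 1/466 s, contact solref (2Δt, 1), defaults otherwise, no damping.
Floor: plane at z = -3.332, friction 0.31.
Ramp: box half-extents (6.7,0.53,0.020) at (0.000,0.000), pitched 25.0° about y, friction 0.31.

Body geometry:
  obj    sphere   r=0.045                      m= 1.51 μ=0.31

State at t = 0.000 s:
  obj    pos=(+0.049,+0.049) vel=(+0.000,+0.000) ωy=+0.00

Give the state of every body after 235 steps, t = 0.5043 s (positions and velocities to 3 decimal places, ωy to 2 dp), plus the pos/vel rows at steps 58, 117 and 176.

State at t = 0.5043 s:
  obj    pos=(+0.798,-0.301) vel=(+2.972,-1.386) ωy=+72.86

Key-timestep trajectory:
   step    t(s)  obj.x    obj.z    obj.vx   obj.vz 
     58  0.1245   +0.095  +0.028  +0.734  -0.342
    117  0.2511   +0.235  -0.038  +1.480  -0.690
    176  0.3777   +0.469  -0.147  +2.226  -1.038


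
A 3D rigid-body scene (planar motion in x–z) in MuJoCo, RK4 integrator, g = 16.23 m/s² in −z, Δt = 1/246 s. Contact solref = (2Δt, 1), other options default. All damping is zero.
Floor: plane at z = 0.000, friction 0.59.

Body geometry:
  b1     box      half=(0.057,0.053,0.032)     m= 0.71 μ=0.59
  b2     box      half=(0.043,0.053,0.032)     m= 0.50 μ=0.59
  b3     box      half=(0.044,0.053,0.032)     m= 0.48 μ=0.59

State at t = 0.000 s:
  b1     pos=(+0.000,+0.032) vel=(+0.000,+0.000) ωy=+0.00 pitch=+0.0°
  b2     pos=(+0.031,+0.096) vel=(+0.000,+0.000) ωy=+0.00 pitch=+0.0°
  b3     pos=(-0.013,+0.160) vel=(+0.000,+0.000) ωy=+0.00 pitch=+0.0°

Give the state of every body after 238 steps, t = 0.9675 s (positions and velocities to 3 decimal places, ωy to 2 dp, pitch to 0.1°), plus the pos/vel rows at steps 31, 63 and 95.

State at t = 0.9675 s:
  b1     pos=(+0.000,+0.032) vel=(+0.000,+0.000) ωy=+0.00 pitch=+0.0°
  b2     pos=(+0.031,+0.096) vel=(+0.000,+0.000) ωy=+0.00 pitch=+0.0°
  b3     pos=(-0.118,+0.032) vel=(+0.000,+0.000) ωy=+0.00 pitch=+180.0°

Key-timestep trajectory:
   step    t(s)  b1.x    b1.z    b1.vx   b1.vz   b2.x    b2.z    b2.vx   b2.vz   b3.x    b3.z    b3.vx   b3.vz 
     31  0.1260   +0.000  +0.032  +0.000  +0.000   +0.031  +0.096  +0.000  +0.000   -0.016  +0.160  -0.062  -0.008
     63  0.2561   +0.000  +0.032  +0.000  +0.000   +0.031  +0.096  +0.000  +0.000   -0.039  +0.145  -0.306  -0.460
     95  0.3862   +0.000  +0.032  +0.000  +0.000   +0.031  +0.096  +0.000  +0.000   -0.094  +0.088  -0.518  -0.698


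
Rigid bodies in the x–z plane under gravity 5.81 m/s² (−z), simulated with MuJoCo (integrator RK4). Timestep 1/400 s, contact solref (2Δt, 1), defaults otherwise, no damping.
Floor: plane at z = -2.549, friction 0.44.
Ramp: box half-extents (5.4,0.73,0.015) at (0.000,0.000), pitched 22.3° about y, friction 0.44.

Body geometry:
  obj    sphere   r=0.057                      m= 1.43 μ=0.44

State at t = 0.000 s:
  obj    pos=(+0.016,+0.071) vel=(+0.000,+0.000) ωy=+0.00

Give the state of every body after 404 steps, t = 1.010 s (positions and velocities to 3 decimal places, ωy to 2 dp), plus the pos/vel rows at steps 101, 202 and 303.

State at t = 1.010 s:
  obj    pos=(+0.759,-0.234) vel=(+1.472,-0.604) ωy=+27.90

Key-timestep trajectory:
   step    t(s)  obj.x    obj.z    obj.vx   obj.vz 
    101  0.2525   +0.063  +0.052  +0.368  -0.151
    202  0.5050   +0.202  -0.005  +0.736  -0.302
    303  0.7575   +0.434  -0.100  +1.104  -0.453


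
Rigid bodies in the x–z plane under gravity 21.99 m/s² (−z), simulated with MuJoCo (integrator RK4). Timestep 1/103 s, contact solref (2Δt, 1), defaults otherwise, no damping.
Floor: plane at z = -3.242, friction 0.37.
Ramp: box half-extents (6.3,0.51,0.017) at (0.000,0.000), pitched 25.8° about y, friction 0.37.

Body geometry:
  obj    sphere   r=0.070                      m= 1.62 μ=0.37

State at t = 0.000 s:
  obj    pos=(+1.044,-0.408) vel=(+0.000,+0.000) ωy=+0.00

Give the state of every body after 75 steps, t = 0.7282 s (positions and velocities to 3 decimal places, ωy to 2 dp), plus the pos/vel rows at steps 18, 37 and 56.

State at t = 0.7282 s:
  obj    pos=(+2.675,-1.197) vel=(+4.481,-2.166) ωy=+71.08

Key-timestep trajectory:
   step    t(s)  obj.x    obj.z    obj.vx   obj.vz 
     18  0.1748   +1.138  -0.454  +1.076  -0.520
     37  0.3592   +1.441  -0.600  +2.211  -1.069
     56  0.5437   +1.954  -0.848  +3.346  -1.617


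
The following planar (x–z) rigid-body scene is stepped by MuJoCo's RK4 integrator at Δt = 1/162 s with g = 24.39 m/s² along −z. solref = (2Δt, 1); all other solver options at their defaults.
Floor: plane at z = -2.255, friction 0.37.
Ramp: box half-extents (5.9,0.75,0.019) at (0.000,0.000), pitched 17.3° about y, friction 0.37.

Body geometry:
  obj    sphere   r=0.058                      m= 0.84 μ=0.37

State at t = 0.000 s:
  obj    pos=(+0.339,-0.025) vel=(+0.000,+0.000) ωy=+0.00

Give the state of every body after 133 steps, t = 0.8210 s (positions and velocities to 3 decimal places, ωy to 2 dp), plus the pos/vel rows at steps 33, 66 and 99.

State at t = 0.8210 s:
  obj    pos=(+2.006,-0.544) vel=(+4.061,-1.265) ωy=+73.32

Key-timestep trajectory:
   step    t(s)  obj.x    obj.z    obj.vx   obj.vz 
     33  0.2037   +0.442  -0.057  +1.008  -0.314
     66  0.4074   +0.750  -0.153  +2.015  -0.628
     99  0.6111   +1.263  -0.313  +3.023  -0.941


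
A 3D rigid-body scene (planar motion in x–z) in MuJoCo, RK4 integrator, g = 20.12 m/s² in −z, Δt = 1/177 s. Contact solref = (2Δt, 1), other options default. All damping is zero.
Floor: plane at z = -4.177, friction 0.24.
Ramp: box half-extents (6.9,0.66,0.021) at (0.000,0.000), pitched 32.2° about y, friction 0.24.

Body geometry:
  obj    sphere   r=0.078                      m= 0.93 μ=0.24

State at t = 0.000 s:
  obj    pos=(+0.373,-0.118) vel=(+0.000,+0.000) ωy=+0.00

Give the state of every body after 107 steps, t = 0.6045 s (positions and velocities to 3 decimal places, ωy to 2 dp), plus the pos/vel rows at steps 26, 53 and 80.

State at t = 0.6045 s:
  obj    pos=(+1.558,-0.864) vel=(+3.918,-2.467) ωy=+59.32

Key-timestep trajectory:
   step    t(s)  obj.x    obj.z    obj.vx   obj.vz 
     26  0.1469   +0.443  -0.162  +0.953  -0.600
     53  0.2994   +0.664  -0.301  +1.941  -1.222
     80  0.4520   +1.035  -0.535  +2.930  -1.845


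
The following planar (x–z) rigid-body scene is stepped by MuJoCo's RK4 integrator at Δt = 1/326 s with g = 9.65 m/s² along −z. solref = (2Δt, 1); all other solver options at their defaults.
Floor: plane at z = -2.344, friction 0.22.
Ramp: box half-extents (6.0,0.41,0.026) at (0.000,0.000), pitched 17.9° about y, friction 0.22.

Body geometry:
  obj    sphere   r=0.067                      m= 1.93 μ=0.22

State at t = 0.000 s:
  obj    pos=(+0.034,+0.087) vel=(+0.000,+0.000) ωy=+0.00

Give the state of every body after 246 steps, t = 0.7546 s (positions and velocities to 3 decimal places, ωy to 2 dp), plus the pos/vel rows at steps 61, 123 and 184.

State at t = 0.7546 s:
  obj    pos=(+0.608,-0.099) vel=(+1.521,-0.491) ωy=+23.86

Key-timestep trajectory:
   step    t(s)  obj.x    obj.z    obj.vx   obj.vz 
     61  0.1871   +0.069  +0.075  +0.377  -0.122
    123  0.3773   +0.177  +0.040  +0.761  -0.246
    184  0.5644   +0.355  -0.017  +1.138  -0.368


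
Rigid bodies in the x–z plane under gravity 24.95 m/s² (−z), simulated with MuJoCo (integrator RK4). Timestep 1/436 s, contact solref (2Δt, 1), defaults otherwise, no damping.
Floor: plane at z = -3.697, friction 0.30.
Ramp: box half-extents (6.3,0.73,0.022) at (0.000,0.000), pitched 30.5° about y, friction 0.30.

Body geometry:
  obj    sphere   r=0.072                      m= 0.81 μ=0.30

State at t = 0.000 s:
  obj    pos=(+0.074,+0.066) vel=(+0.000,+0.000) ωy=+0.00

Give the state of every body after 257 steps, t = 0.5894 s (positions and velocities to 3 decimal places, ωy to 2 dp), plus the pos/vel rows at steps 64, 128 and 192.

State at t = 0.5894 s:
  obj    pos=(+1.428,-0.732) vel=(+4.594,-2.706) ωy=+74.04

Key-timestep trajectory:
   step    t(s)  obj.x    obj.z    obj.vx   obj.vz 
     64  0.1468   +0.158  +0.016  +1.144  -0.674
    128  0.2936   +0.410  -0.132  +2.288  -1.348
    192  0.4404   +0.830  -0.380  +3.432  -2.022


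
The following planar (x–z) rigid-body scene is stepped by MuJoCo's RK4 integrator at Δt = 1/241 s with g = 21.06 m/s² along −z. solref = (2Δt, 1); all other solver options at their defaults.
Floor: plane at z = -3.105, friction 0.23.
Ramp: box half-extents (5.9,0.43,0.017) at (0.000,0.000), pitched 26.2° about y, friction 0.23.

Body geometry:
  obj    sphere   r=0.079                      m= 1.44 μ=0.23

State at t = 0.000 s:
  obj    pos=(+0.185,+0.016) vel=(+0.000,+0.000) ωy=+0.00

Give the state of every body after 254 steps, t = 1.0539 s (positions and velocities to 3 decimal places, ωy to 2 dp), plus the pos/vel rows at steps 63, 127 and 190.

State at t = 1.0539 s:
  obj    pos=(+3.495,-1.613) vel=(+6.281,-3.091) ωy=+88.59

Key-timestep trajectory:
   step    t(s)  obj.x    obj.z    obj.vx   obj.vz 
     63  0.2614   +0.389  -0.084  +1.558  -0.767
    127  0.5270   +1.013  -0.391  +3.141  -1.545
    190  0.7884   +2.037  -0.895  +4.698  -2.312


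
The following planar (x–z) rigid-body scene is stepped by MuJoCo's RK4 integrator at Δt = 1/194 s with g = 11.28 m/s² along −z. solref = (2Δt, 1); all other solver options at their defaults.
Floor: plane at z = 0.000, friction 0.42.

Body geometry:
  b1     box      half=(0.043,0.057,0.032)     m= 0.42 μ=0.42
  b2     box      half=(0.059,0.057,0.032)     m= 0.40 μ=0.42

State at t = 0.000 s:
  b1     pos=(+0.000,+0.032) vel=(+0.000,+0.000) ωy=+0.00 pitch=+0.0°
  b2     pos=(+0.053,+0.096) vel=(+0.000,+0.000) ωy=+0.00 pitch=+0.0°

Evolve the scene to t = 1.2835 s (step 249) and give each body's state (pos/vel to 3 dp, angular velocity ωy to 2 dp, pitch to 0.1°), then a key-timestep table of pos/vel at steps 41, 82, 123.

State at t = 1.2835 s:
  b1     pos=(+0.000,+0.032) vel=(+0.000,+0.000) ωy=+0.00 pitch=+0.0°
  b2     pos=(+0.112,+0.059) vel=(+0.000,+0.000) ωy=+0.00 pitch=+90.0°

Key-timestep trajectory:
   step    t(s)  b1.x    b1.z    b1.vx   b1.vz   b2.x    b2.z    b2.vx   b2.vz 
     41  0.2113   +0.000  +0.032  +0.000  +0.000   +0.086  +0.065  +0.350  +0.074
     82  0.4227   +0.000  +0.032  +0.000  +0.000   +0.130  +0.066  -0.021  -0.005
    123  0.6340   +0.000  +0.032  +0.000  +0.000   +0.108  +0.061  +0.098  -0.045
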